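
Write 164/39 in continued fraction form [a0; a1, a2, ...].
[4; 4, 1, 7]

Euclidean algorithm steps:
164 = 4 × 39 + 8
39 = 4 × 8 + 7
8 = 1 × 7 + 1
7 = 7 × 1 + 0
Continued fraction: [4; 4, 1, 7]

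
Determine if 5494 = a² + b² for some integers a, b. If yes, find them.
Not possible

Factorization: 5494 = 2 × 41 × 67
By Fermat: n is sum of two squares iff every prime p ≡ 3 (mod 4) appears to even power.
Prime(s) ≡ 3 (mod 4) with odd exponent: [(67, 1)]
Therefore 5494 cannot be expressed as a² + b².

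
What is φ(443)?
442

443 = 443
φ(n) = n × ∏(1 - 1/p) for each prime p dividing n
φ(443) = 443 × (1 - 1/443) = 442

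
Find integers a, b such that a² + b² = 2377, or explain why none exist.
21² + 44² (a=21, b=44)

Factorization: 2377 = 2377
By Fermat: n is sum of two squares iff every prime p ≡ 3 (mod 4) appears to even power.
All primes ≡ 3 (mod 4) appear to even power.
Search a = 0, 1, 2, … for 2377 - a² a perfect square: first hit at a = 21: 2377 - 441 = 1936 = 44².
2377 = 21² + 44² = 441 + 1936 ✓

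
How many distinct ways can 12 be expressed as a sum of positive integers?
77

p(n) counts ways to write n as a sum of positive integers (order ignored).
Euler's pentagonal recurrence: p(k) = p(k-1) + p(k-2) - p(k-5) - p(k-7) + p(k-12) + p(k-15) - ... (offsets j(3j∓1)/2, signs ++--, p(0)=1, p(<0)=0).
DP table for k = 0..11: p(0)=1, p(1)=1, p(2)=2, p(3)=3, p(4)=5, p(5)=7, p(6)=11, p(7)=15, p(8)=22, p(9)=30, p(10)=42, p(11)=56.
Final step: p(12) = p(11) + p(10) - p(7) - p(5) + p(0)
= 56 + 42 - 15 - 7 + 1
= 77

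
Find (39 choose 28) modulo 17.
0

Using Lucas' theorem:
Write n=39 and k=28 in base 17:
n in base 17: [2, 5]
k in base 17: [1, 11]
C(39,28) mod 17 = ∏ C(n_i, k_i) mod 17
Digit binomials (mod 17): C(2,1) = 2; C(5,11) = 0 (k_i > n_i)
Product: 2 × 0 = 0 ≡ 0 (mod 17)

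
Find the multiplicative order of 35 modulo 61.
60

61 is prime, so ord(35) divides φ(61) = 60.
Divisors of 60: 1, 2, 3, 4, 5, 6, 10, 12, 15, 20, 30, 60.
Repeated squaring: 35^1 ≡ 35, 35^2 ≡ 5, 35^4 ≡ 25, 35^8 ≡ 15, 35^16 ≡ 42, 35^32 ≡ 56 (mod 61).
Test 35^d mod 61 for each divisor d in increasing order:
35^1 ≡ 35
35^2 ≡ 5
35^3 = 35^2·35^1 ≡ 53
35^4 ≡ 25
35^5 = 35^4·35^1 ≡ 21
35^6 = 35^4·35^2 ≡ 3
35^10 = 35^8·35^2 ≡ 14
35^12 = 35^8·35^4 ≡ 9
35^15 = 35^8·35^4·35^2·35^1 ≡ 50
35^20 = 35^16·35^4 ≡ 13
35^30 = 35^16·35^8·35^4·35^2 ≡ 60
35^60 = 35^32·35^16·35^8·35^4 ≡ 1  ← first divisor giving 1
The order is 60.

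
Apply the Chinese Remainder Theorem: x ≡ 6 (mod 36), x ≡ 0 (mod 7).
42

Using Chinese Remainder Theorem:
M = 36 × 7 = 252
M1 = 7, M2 = 36
y1 = 7^(-1) mod 36 = 31
y2 = 36^(-1) mod 7 = 1
x = (6×7×31 + 0×36×1) mod 252 = 42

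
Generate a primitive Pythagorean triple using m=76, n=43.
(3927, 6536, 7625)

Euclid's formula: a = m² - n², b = 2mn, c = m² + n²
m = 76, n = 43
a = 76² - 43² = 5776 - 1849 = 3927
b = 2 × 76 × 43 = 6536
c = 76² + 43² = 5776 + 1849 = 7625
Verification: 3927² + 6536² = 15421329 + 42719296 = 58140625 = 7625² ✓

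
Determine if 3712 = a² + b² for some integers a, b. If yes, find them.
24² + 56² (a=24, b=56)

Factorization: 3712 = 2^7 × 29
By Fermat: n is sum of two squares iff every prime p ≡ 3 (mod 4) appears to even power.
All primes ≡ 3 (mod 4) appear to even power.
Search a = 0, 1, 2, … for 3712 - a² a perfect square: first hit at a = 24: 3712 - 576 = 3136 = 56².
3712 = 24² + 56² = 576 + 3136 ✓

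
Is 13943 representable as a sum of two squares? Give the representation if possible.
Not possible

Factorization: 13943 = 73 × 191
By Fermat: n is sum of two squares iff every prime p ≡ 3 (mod 4) appears to even power.
Prime(s) ≡ 3 (mod 4) with odd exponent: [(191, 1)]
Therefore 13943 cannot be expressed as a² + b².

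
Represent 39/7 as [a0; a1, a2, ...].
[5; 1, 1, 3]

Euclidean algorithm steps:
39 = 5 × 7 + 4
7 = 1 × 4 + 3
4 = 1 × 3 + 1
3 = 3 × 1 + 0
Continued fraction: [5; 1, 1, 3]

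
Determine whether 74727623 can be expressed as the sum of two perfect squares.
Not possible

Factorization: 74727623 = 61 × 107^3
By Fermat: n is sum of two squares iff every prime p ≡ 3 (mod 4) appears to even power.
Prime(s) ≡ 3 (mod 4) with odd exponent: [(107, 3)]
Therefore 74727623 cannot be expressed as a² + b².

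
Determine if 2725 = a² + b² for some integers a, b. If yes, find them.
15² + 50² (a=15, b=50)

Factorization: 2725 = 5^2 × 109
By Fermat: n is sum of two squares iff every prime p ≡ 3 (mod 4) appears to even power.
All primes ≡ 3 (mod 4) appear to even power.
Search a = 0, 1, 2, … for 2725 - a² a perfect square: first hit at a = 15: 2725 - 225 = 2500 = 50².
2725 = 15² + 50² = 225 + 2500 ✓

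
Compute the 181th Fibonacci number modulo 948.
449

Matrix identity: Q^n = [[F_(n+1), F_n], [F_n, F_(n-1)]] with Q = [[1,1],[1,0]].
n = 181 = 10110101₂. Square-and-multiply, entries mod 948:
Q^1 = [[1,1],[1,0]]
Q^2 = (Q^1)² = [[2,1],[1,1]]
Q^5 = (Q^2)²·Q = [[8,5],[5,3]]
Q^11 = (Q^5)²·Q = [[144,89],[89,55]]
Q^22 = (Q^11)² = [[217,647],[647,518]]
Q^45 = (Q^22)²·Q = [[827,230],[230,597]]
Q^90 = (Q^45)² = [[233,460],[460,721]]
Q^181 = (Q^90)²·Q = [[365,449],[449,864]]
F_181 mod 948 = Q^181[0][1] = 449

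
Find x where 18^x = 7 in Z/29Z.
24

Baby-step giant-step with step n = ⌈√29⌉ = 6.
Baby steps 18^j mod 29 (j:value) for j=0..5: 0:1, 1:18, 2:5, 3:3, 4:25, 5:15.
Giant-step multiplier: 18^(-6) ≡ 18^(28-6) = 18^22 ≡ 13 (mod 29).
Giant steps γ_i = 7·13^i mod 29: γ_0=7, γ_1=4, γ_2=23, γ_3=9, γ_4=1 (in table at j=0).
x = i·n + j = 4·6 + 0 = 24.
Check: 18^24 ≡ 7 (mod 29).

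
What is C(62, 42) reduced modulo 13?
12

Using Lucas' theorem:
Write n=62 and k=42 in base 13:
n in base 13: [4, 10]
k in base 13: [3, 3]
C(62,42) mod 13 = ∏ C(n_i, k_i) mod 13
Digit binomials (mod 13): C(4,3) = 4; C(10,3) = 120 ≡ 3
Product: 4 × 3 = 12 ≡ 12 (mod 13)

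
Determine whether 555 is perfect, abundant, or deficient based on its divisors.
deficient

Proper divisors of 555: sum = 1 + 3 + 5 + 15 + 37 + 111 + 185 = 357
Since 357 < 555, 555 is deficient.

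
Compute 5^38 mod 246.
187

Repeated squaring. Binary of 38 = 100110.
5^1 ≡ 5 (mod 246); 5^2 ≡ 25 (mod 246); 5^4 ≡ 133 (mod 246); 5^8 ≡ 223 (mod 246); 5^16 ≡ 37 (mod 246); 5^32 ≡ 139 (mod 246)
5^38 = 5^2 × 5^4 × 5^32 ≡ 187 (mod 246)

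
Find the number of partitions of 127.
3913864295

p(n) counts ways to write n as a sum of positive integers (order ignored).
Euler's pentagonal recurrence: p(k) = p(k-1) + p(k-2) - p(k-5) - p(k-7) + p(k-12) + p(k-15) - ... (offsets j(3j∓1)/2, signs ++--, p(0)=1, p(<0)=0).
DP table for k = 0..126: p(0)=1, p(1)=1, p(2)=2, p(3)=3, p(4)=5, p(5)=7, p(6)=11, p(7)=15, p(8)=22, p(9)=30, p(10)=42, p(11)=56, p(12)=77, p(13)=101, p(14)=135, p(15)=176, p(16)=231, p(17)=297, p(18)=385, p(19)=490, p(20)=627, p(21)=792, p(22)=1002, p(23)=1255, p(24)=1575, p(25)=1958, p(26)=2436, p(27)=3010, p(28)=3718, p(29)=4565, p(30)=5604, p(31)=6842, p(32)=8349, p(33)=10143, p(34)=12310, p(35)=14883, p(36)=17977, p(37)=21637, p(38)=26015, p(39)=31185, p(40)=37338, p(41)=44583, p(42)=53174, p(43)=63261, p(44)=75175, p(45)=89134, p(46)=105558, p(47)=124754, p(48)=147273, p(49)=173525, p(50)=204226, p(51)=239943, p(52)=281589, p(53)=329931, p(54)=386155, p(55)=451276, p(56)=526823, p(57)=614154, p(58)=715220, p(59)=831820, p(60)=966467, p(61)=1121505, p(62)=1300156, p(63)=1505499, p(64)=1741630, p(65)=2012558, p(66)=2323520, p(67)=2679689, p(68)=3087735, p(69)=3554345, p(70)=4087968, p(71)=4697205, p(72)=5392783, p(73)=6185689, p(74)=7089500, p(75)=8118264, p(76)=9289091, p(77)=10619863, p(78)=12132164, p(79)=13848650, p(80)=15796476, p(81)=18004327, p(82)=20506255, p(83)=23338469, p(84)=26543660, p(85)=30167357, p(86)=34262962, p(87)=38887673, p(88)=44108109, p(89)=49995925, p(90)=56634173, p(91)=64112359, p(92)=72533807, p(93)=82010177, p(94)=92669720, p(95)=104651419, p(96)=118114304, p(97)=133230930, p(98)=150198136, p(99)=169229875, p(100)=190569292, p(101)=214481126, p(102)=241265379, p(103)=271248950, p(104)=304801365, p(105)=342325709, p(106)=384276336, p(107)=431149389, p(108)=483502844, p(109)=541946240, p(110)=607163746, p(111)=679903203, p(112)=761002156, p(113)=851376628, p(114)=952050665, p(115)=1064144451, p(116)=1188908248, p(117)=1327710076, p(118)=1482074143, p(119)=1653668665, p(120)=1844349560, p(121)=2056148051, p(122)=2291320912, p(123)=2552338241, p(124)=2841940500, p(125)=3163127352, p(126)=3519222692.
Final step: p(127) = p(126) + p(125) - p(122) - p(120) + p(115) + p(112) - p(105) - p(101) + p(92) + p(87) - p(76) - p(70) + p(57) + p(50) - p(35) - p(27) + p(10) + p(1)
= 3519222692 + 3163127352 - 2291320912 - 1844349560 + 1064144451 + 761002156 - 342325709 - 214481126 + 72533807 + 38887673 - 9289091 - 4087968 + 614154 + 204226 - 14883 - 3010 + 42 + 1
= 3913864295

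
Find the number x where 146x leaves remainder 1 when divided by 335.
296

gcd(146, 335) = 1, so the inverse exists.
Extended Euclidean algorithm on (335, 146):
335 = 2 × 146 + 43  ⟹  43 = (1)·335 + (-2)·146
146 = 3 × 43 + 17  ⟹  17 = (-3)·335 + (7)·146
43 = 2 × 17 + 9  ⟹  9 = (7)·335 + (-16)·146
17 = 1 × 9 + 8  ⟹  8 = (-10)·335 + (23)·146
9 = 1 × 8 + 1  ⟹  1 = (17)·335 + (-39)·146
So (-39)·146 ≡ 1 (mod 335), i.e. 146^(-1) ≡ -39 ≡ 296 (mod 335).
Check: 146 × 296 = 43216 ≡ 1 (mod 335)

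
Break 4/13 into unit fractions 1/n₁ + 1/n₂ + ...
1/4 + 1/18 + 1/468

Greedy algorithm:
4/13: ceiling(13/4) = 4, use 1/4
3/52: ceiling(52/3) = 18, use 1/18
1/468: ceiling(468/1) = 468, use 1/468
Result: 4/13 = 1/4 + 1/18 + 1/468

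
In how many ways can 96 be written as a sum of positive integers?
118114304

p(n) counts ways to write n as a sum of positive integers (order ignored).
Euler's pentagonal recurrence: p(k) = p(k-1) + p(k-2) - p(k-5) - p(k-7) + p(k-12) + p(k-15) - ... (offsets j(3j∓1)/2, signs ++--, p(0)=1, p(<0)=0).
DP table for k = 0..95: p(0)=1, p(1)=1, p(2)=2, p(3)=3, p(4)=5, p(5)=7, p(6)=11, p(7)=15, p(8)=22, p(9)=30, p(10)=42, p(11)=56, p(12)=77, p(13)=101, p(14)=135, p(15)=176, p(16)=231, p(17)=297, p(18)=385, p(19)=490, p(20)=627, p(21)=792, p(22)=1002, p(23)=1255, p(24)=1575, p(25)=1958, p(26)=2436, p(27)=3010, p(28)=3718, p(29)=4565, p(30)=5604, p(31)=6842, p(32)=8349, p(33)=10143, p(34)=12310, p(35)=14883, p(36)=17977, p(37)=21637, p(38)=26015, p(39)=31185, p(40)=37338, p(41)=44583, p(42)=53174, p(43)=63261, p(44)=75175, p(45)=89134, p(46)=105558, p(47)=124754, p(48)=147273, p(49)=173525, p(50)=204226, p(51)=239943, p(52)=281589, p(53)=329931, p(54)=386155, p(55)=451276, p(56)=526823, p(57)=614154, p(58)=715220, p(59)=831820, p(60)=966467, p(61)=1121505, p(62)=1300156, p(63)=1505499, p(64)=1741630, p(65)=2012558, p(66)=2323520, p(67)=2679689, p(68)=3087735, p(69)=3554345, p(70)=4087968, p(71)=4697205, p(72)=5392783, p(73)=6185689, p(74)=7089500, p(75)=8118264, p(76)=9289091, p(77)=10619863, p(78)=12132164, p(79)=13848650, p(80)=15796476, p(81)=18004327, p(82)=20506255, p(83)=23338469, p(84)=26543660, p(85)=30167357, p(86)=34262962, p(87)=38887673, p(88)=44108109, p(89)=49995925, p(90)=56634173, p(91)=64112359, p(92)=72533807, p(93)=82010177, p(94)=92669720, p(95)=104651419.
Final step: p(96) = p(95) + p(94) - p(91) - p(89) + p(84) + p(81) - p(74) - p(70) + p(61) + p(56) - p(45) - p(39) + p(26) + p(19) - p(4)
= 104651419 + 92669720 - 64112359 - 49995925 + 26543660 + 18004327 - 7089500 - 4087968 + 1121505 + 526823 - 89134 - 31185 + 2436 + 490 - 5
= 118114304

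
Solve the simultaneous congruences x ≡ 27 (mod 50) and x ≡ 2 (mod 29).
727

Using Chinese Remainder Theorem:
M = 50 × 29 = 1450
M1 = 29, M2 = 50
y1 = 29^(-1) mod 50 = 19
y2 = 50^(-1) mod 29 = 18
x = (27×29×19 + 2×50×18) mod 1450 = 727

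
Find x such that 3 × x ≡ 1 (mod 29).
10

gcd(3, 29) = 1, so the inverse exists.
Extended Euclidean algorithm on (29, 3):
29 = 9 × 3 + 2  ⟹  2 = (1)·29 + (-9)·3
3 = 1 × 2 + 1  ⟹  1 = (-1)·29 + (10)·3
So (10)·3 ≡ 1 (mod 29), i.e. 3^(-1) ≡ 10 (mod 29).
Check: 3 × 10 = 30 ≡ 1 (mod 29)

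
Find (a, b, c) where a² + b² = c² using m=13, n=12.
(25, 312, 313)

Euclid's formula: a = m² - n², b = 2mn, c = m² + n²
m = 13, n = 12
a = 13² - 12² = 169 - 144 = 25
b = 2 × 13 × 12 = 312
c = 13² + 12² = 169 + 144 = 313
Verification: 25² + 312² = 625 + 97344 = 97969 = 313² ✓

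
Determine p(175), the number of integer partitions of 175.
435157697830

p(n) counts ways to write n as a sum of positive integers (order ignored).
Euler's pentagonal recurrence: p(k) = p(k-1) + p(k-2) - p(k-5) - p(k-7) + p(k-12) + p(k-15) - ... (offsets j(3j∓1)/2, signs ++--, p(0)=1, p(<0)=0).
DP table for k = 0..174: p(0)=1, p(1)=1, p(2)=2, p(3)=3, p(4)=5, p(5)=7, p(6)=11, p(7)=15, p(8)=22, p(9)=30, p(10)=42, p(11)=56, p(12)=77, p(13)=101, p(14)=135, p(15)=176, p(16)=231, p(17)=297, p(18)=385, p(19)=490, p(20)=627, p(21)=792, p(22)=1002, p(23)=1255, p(24)=1575, p(25)=1958, p(26)=2436, p(27)=3010, p(28)=3718, p(29)=4565, p(30)=5604, p(31)=6842, p(32)=8349, p(33)=10143, p(34)=12310, p(35)=14883, p(36)=17977, p(37)=21637, p(38)=26015, p(39)=31185, p(40)=37338, p(41)=44583, p(42)=53174, p(43)=63261, p(44)=75175, p(45)=89134, p(46)=105558, p(47)=124754, p(48)=147273, p(49)=173525, p(50)=204226, p(51)=239943, p(52)=281589, p(53)=329931, p(54)=386155, p(55)=451276, p(56)=526823, p(57)=614154, p(58)=715220, p(59)=831820, p(60)=966467, p(61)=1121505, p(62)=1300156, p(63)=1505499, p(64)=1741630, p(65)=2012558, p(66)=2323520, p(67)=2679689, p(68)=3087735, p(69)=3554345, p(70)=4087968, p(71)=4697205, p(72)=5392783, p(73)=6185689, p(74)=7089500, p(75)=8118264, p(76)=9289091, p(77)=10619863, p(78)=12132164, p(79)=13848650, p(80)=15796476, p(81)=18004327, p(82)=20506255, p(83)=23338469, p(84)=26543660, p(85)=30167357, p(86)=34262962, p(87)=38887673, p(88)=44108109, p(89)=49995925, p(90)=56634173, p(91)=64112359, p(92)=72533807, p(93)=82010177, p(94)=92669720, p(95)=104651419, p(96)=118114304, p(97)=133230930, p(98)=150198136, p(99)=169229875, p(100)=190569292, p(101)=214481126, p(102)=241265379, p(103)=271248950, p(104)=304801365, p(105)=342325709, p(106)=384276336, p(107)=431149389, p(108)=483502844, p(109)=541946240, p(110)=607163746, p(111)=679903203, p(112)=761002156, p(113)=851376628, p(114)=952050665, p(115)=1064144451, p(116)=1188908248, p(117)=1327710076, p(118)=1482074143, p(119)=1653668665, p(120)=1844349560, p(121)=2056148051, p(122)=2291320912, p(123)=2552338241, p(124)=2841940500, p(125)=3163127352, p(126)=3519222692, p(127)=3913864295, p(128)=4351078600, p(129)=4835271870, p(130)=5371315400, p(131)=5964539504, p(132)=6620830889, p(133)=7346629512, p(134)=8149040695, p(135)=9035836076, p(136)=10015581680, p(137)=11097645016, p(138)=12292341831, p(139)=13610949895, p(140)=15065878135, p(141)=16670689208, p(142)=18440293320, p(143)=20390982757, p(144)=22540654445, p(145)=24908858009, p(146)=27517052599, p(147)=30388671978, p(148)=33549419497, p(149)=37027355200, p(150)=40853235313, p(151)=45060624582, p(152)=49686288421, p(153)=54770336324, p(154)=60356673280, p(155)=66493182097, p(156)=73232243759, p(157)=80630964769, p(158)=88751778802, p(159)=97662728555, p(160)=107438159466, p(161)=118159068427, p(162)=129913904637, p(163)=142798995930, p(164)=156919475295, p(165)=172389800255, p(166)=189334822579, p(167)=207890420102, p(168)=228204732751, p(169)=250438925115, p(170)=274768617130, p(171)=301384802048, p(172)=330495499613, p(173)=362326859895, p(174)=397125074750.
Final step: p(175) = p(174) + p(173) - p(170) - p(168) + p(163) + p(160) - p(153) - p(149) + p(140) + p(135) - p(124) - p(118) + p(105) + p(98) - p(83) - p(75) + p(58) + p(49) - p(30) - p(20)
= 397125074750 + 362326859895 - 274768617130 - 228204732751 + 142798995930 + 107438159466 - 54770336324 - 37027355200 + 15065878135 + 9035836076 - 2841940500 - 1482074143 + 342325709 + 150198136 - 23338469 - 8118264 + 715220 + 173525 - 5604 - 627
= 435157697830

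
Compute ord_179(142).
89

179 is prime, so ord(142) divides φ(179) = 178.
Divisors of 178: 1, 2, 89, 178.
Repeated squaring: 142^1 ≡ 142, 142^2 ≡ 116, 142^4 ≡ 31, 142^8 ≡ 66, 142^16 ≡ 60, 142^32 ≡ 20, 142^64 ≡ 42, 142^128 ≡ 153 (mod 179).
Test 142^d mod 179 for each divisor d in increasing order:
142^1 ≡ 142
142^2 ≡ 116
142^89 = 142^64·142^16·142^8·142^1 ≡ 1  ← first divisor giving 1
The order is 89.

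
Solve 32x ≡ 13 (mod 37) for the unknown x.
x ≡ 27 (mod 37)

gcd(32, 37) = 1, which divides 13, so solutions exist.
Find 32^(-1) mod 37 by the extended Euclidean algorithm:
37 = 1 × 32 + 5  ⟹  5 = (1)·37 + (-1)·32
32 = 6 × 5 + 2  ⟹  2 = (-6)·37 + (7)·32
5 = 2 × 2 + 1  ⟹  1 = (13)·37 + (-15)·32
So (-15)·32 ≡ 1 (mod 37), i.e. 32^(-1) ≡ -15 ≡ 22 (mod 37).
x ≡ 22 × 13 = 286 ≡ 27 (mod 37).
Check: 32 × 27 = 864 ≡ 13 (mod 37).
Unique solution: x ≡ 27 (mod 37)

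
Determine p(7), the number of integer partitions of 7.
15

p(n) counts ways to write n as a sum of positive integers (order ignored).
Examples: 7; 6 + 1; 5 + 2; 5 + 1 + 1; 4 + 3; ... (15 total)
p(7) = 15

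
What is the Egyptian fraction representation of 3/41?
1/14 + 1/574

Greedy algorithm:
3/41: ceiling(41/3) = 14, use 1/14
1/574: ceiling(574/1) = 574, use 1/574
Result: 3/41 = 1/14 + 1/574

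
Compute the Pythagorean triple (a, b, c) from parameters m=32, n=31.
(63, 1984, 1985)

Euclid's formula: a = m² - n², b = 2mn, c = m² + n²
m = 32, n = 31
a = 32² - 31² = 1024 - 961 = 63
b = 2 × 32 × 31 = 1984
c = 32² + 31² = 1024 + 961 = 1985
Verification: 63² + 1984² = 3969 + 3936256 = 3940225 = 1985² ✓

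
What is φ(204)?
64

204 = 2^2 × 3 × 17
φ(n) = n × ∏(1 - 1/p) for each prime p dividing n
φ(204) = 204 × (1 - 1/2) × (1 - 1/3) × (1 - 1/17) = 64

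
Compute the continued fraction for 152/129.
[1; 5, 1, 1, 1, 1, 4]

Euclidean algorithm steps:
152 = 1 × 129 + 23
129 = 5 × 23 + 14
23 = 1 × 14 + 9
14 = 1 × 9 + 5
9 = 1 × 5 + 4
5 = 1 × 4 + 1
4 = 4 × 1 + 0
Continued fraction: [1; 5, 1, 1, 1, 1, 4]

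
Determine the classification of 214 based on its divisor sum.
deficient

Proper divisors of 214: sum = 1 + 2 + 107 = 110
Since 110 < 214, 214 is deficient.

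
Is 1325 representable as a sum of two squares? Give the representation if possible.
10² + 35² (a=10, b=35)

Factorization: 1325 = 5^2 × 53
By Fermat: n is sum of two squares iff every prime p ≡ 3 (mod 4) appears to even power.
All primes ≡ 3 (mod 4) appear to even power.
Search a = 0, 1, 2, … for 1325 - a² a perfect square: first hit at a = 10: 1325 - 100 = 1225 = 35².
1325 = 10² + 35² = 100 + 1225 ✓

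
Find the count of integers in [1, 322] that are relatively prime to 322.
132

322 = 2 × 7 × 23
φ(n) = n × ∏(1 - 1/p) for each prime p dividing n
φ(322) = 322 × (1 - 1/2) × (1 - 1/7) × (1 - 1/23) = 132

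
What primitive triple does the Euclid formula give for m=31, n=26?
(285, 1612, 1637)

Euclid's formula: a = m² - n², b = 2mn, c = m² + n²
m = 31, n = 26
a = 31² - 26² = 961 - 676 = 285
b = 2 × 31 × 26 = 1612
c = 31² + 26² = 961 + 676 = 1637
Verification: 285² + 1612² = 81225 + 2598544 = 2679769 = 1637² ✓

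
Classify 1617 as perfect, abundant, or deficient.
deficient

Proper divisors of 1617: sum = 1 + 3 + 7 + 11 + 21 + 33 + 49 + 77 + 147 + 231 + 539 = 1119
Since 1119 < 1617, 1617 is deficient.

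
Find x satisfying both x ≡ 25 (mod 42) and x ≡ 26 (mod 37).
655

Using Chinese Remainder Theorem:
M = 42 × 37 = 1554
M1 = 37, M2 = 42
y1 = 37^(-1) mod 42 = 25
y2 = 42^(-1) mod 37 = 15
x = (25×37×25 + 26×42×15) mod 1554 = 655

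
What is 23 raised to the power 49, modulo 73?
12

Repeated squaring. Binary of 49 = 110001.
23^1 ≡ 23 (mod 73); 23^2 ≡ 18 (mod 73); 23^4 ≡ 32 (mod 73); 23^8 ≡ 2 (mod 73); 23^16 ≡ 4 (mod 73); 23^32 ≡ 16 (mod 73)
23^49 = 23^1 × 23^16 × 23^32 ≡ 12 (mod 73)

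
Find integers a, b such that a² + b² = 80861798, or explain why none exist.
Not possible

Factorization: 80861798 = 2 × 37 × 103^3
By Fermat: n is sum of two squares iff every prime p ≡ 3 (mod 4) appears to even power.
Prime(s) ≡ 3 (mod 4) with odd exponent: [(103, 3)]
Therefore 80861798 cannot be expressed as a² + b².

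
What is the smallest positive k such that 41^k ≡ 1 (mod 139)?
69

139 is prime, so ord(41) divides φ(139) = 138.
Divisors of 138: 1, 2, 3, 6, 23, 46, 69, 138.
Repeated squaring: 41^1 ≡ 41, 41^2 ≡ 13, 41^4 ≡ 30, 41^8 ≡ 66, 41^16 ≡ 47, 41^32 ≡ 124, 41^64 ≡ 86, 41^128 ≡ 29 (mod 139).
Test 41^d mod 139 for each divisor d in increasing order:
41^1 ≡ 41
41^2 ≡ 13
41^3 = 41^2·41^1 ≡ 116
41^6 = 41^4·41^2 ≡ 112
41^23 = 41^16·41^4·41^2·41^1 ≡ 96
41^46 = 41^32·41^8·41^4·41^2 ≡ 42
41^69 = 41^64·41^4·41^1 ≡ 1  ← first divisor giving 1
The order is 69.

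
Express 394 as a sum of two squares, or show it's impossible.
13² + 15² (a=13, b=15)

Factorization: 394 = 2 × 197
By Fermat: n is sum of two squares iff every prime p ≡ 3 (mod 4) appears to even power.
All primes ≡ 3 (mod 4) appear to even power.
Search a = 0, 1, 2, … for 394 - a² a perfect square: first hit at a = 13: 394 - 169 = 225 = 15².
394 = 13² + 15² = 169 + 225 ✓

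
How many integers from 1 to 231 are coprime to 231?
120

231 = 3 × 7 × 11
φ(n) = n × ∏(1 - 1/p) for each prime p dividing n
φ(231) = 231 × (1 - 1/3) × (1 - 1/7) × (1 - 1/11) = 120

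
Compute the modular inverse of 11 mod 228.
83

gcd(11, 228) = 1, so the inverse exists.
Extended Euclidean algorithm on (228, 11):
228 = 20 × 11 + 8  ⟹  8 = (1)·228 + (-20)·11
11 = 1 × 8 + 3  ⟹  3 = (-1)·228 + (21)·11
8 = 2 × 3 + 2  ⟹  2 = (3)·228 + (-62)·11
3 = 1 × 2 + 1  ⟹  1 = (-4)·228 + (83)·11
So (83)·11 ≡ 1 (mod 228), i.e. 11^(-1) ≡ 83 (mod 228).
Check: 11 × 83 = 913 ≡ 1 (mod 228)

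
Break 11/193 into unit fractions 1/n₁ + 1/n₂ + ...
1/18 + 1/695 + 1/2414430

Greedy algorithm:
11/193: ceiling(193/11) = 18, use 1/18
5/3474: ceiling(3474/5) = 695, use 1/695
1/2414430: ceiling(2414430/1) = 2414430, use 1/2414430
Result: 11/193 = 1/18 + 1/695 + 1/2414430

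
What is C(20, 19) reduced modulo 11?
9

Using Lucas' theorem:
Write n=20 and k=19 in base 11:
n in base 11: [1, 9]
k in base 11: [1, 8]
C(20,19) mod 11 = ∏ C(n_i, k_i) mod 11
Digit binomials (mod 11): C(1,1) = 1; C(9,8) = 9
Product: 1 × 9 = 9 ≡ 9 (mod 11)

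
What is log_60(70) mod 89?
17

Baby-step giant-step with step n = ⌈√89⌉ = 10.
Baby steps 60^j mod 89 (j:value) for j=0..9: 0:1, 1:60, 2:40, 3:86, 4:87, 5:58, 6:9, 7:6, 8:4, 9:62.
Giant-step multiplier: 60^(-10) ≡ 60^(88-10) = 60^78 ≡ 84 (mod 89).
Giant steps γ_i = 70·84^i mod 89: γ_0=70, γ_1=6 (in table at j=7).
x = i·n + j = 1·10 + 7 = 17.
Check: 60^17 ≡ 70 (mod 89).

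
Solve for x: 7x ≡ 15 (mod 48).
x ≡ 9 (mod 48)

gcd(7, 48) = 1, which divides 15, so solutions exist.
Find 7^(-1) mod 48 by the extended Euclidean algorithm:
48 = 6 × 7 + 6  ⟹  6 = (1)·48 + (-6)·7
7 = 1 × 6 + 1  ⟹  1 = (-1)·48 + (7)·7
So (7)·7 ≡ 1 (mod 48), i.e. 7^(-1) ≡ 7 (mod 48).
x ≡ 7 × 15 = 105 ≡ 9 (mod 48).
Check: 7 × 9 = 63 ≡ 15 (mod 48).
Unique solution: x ≡ 9 (mod 48)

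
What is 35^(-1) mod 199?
91

gcd(35, 199) = 1, so the inverse exists.
Extended Euclidean algorithm on (199, 35):
199 = 5 × 35 + 24  ⟹  24 = (1)·199 + (-5)·35
35 = 1 × 24 + 11  ⟹  11 = (-1)·199 + (6)·35
24 = 2 × 11 + 2  ⟹  2 = (3)·199 + (-17)·35
11 = 5 × 2 + 1  ⟹  1 = (-16)·199 + (91)·35
So (91)·35 ≡ 1 (mod 199), i.e. 35^(-1) ≡ 91 (mod 199).
Check: 35 × 91 = 3185 ≡ 1 (mod 199)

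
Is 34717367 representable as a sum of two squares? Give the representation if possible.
Not possible

Factorization: 34717367 = 71^3 × 97
By Fermat: n is sum of two squares iff every prime p ≡ 3 (mod 4) appears to even power.
Prime(s) ≡ 3 (mod 4) with odd exponent: [(71, 3)]
Therefore 34717367 cannot be expressed as a² + b².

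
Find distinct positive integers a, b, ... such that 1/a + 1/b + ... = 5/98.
1/20 + 1/980

Greedy algorithm:
5/98: ceiling(98/5) = 20, use 1/20
1/980: ceiling(980/1) = 980, use 1/980
Result: 5/98 = 1/20 + 1/980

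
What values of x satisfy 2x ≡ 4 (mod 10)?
x ≡ 2 (mod 5)

gcd(2, 10) = 2, which divides 4, so solutions exist.
Divide through by 2: x ≡ 2 (mod 5).
The coefficient of x is now 1, so x ≡ 2 (mod 5).
Check: 2 × 2 = 4 ≡ 4 (mod 10).
x ≡ 2 (mod 5), giving 2 solutions mod 10.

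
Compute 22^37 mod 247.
22

Repeated squaring. Binary of 37 = 100101.
22^1 ≡ 22 (mod 247); 22^2 ≡ 237 (mod 247); 22^4 ≡ 100 (mod 247); 22^8 ≡ 120 (mod 247); 22^16 ≡ 74 (mod 247); 22^32 ≡ 42 (mod 247)
22^37 = 22^1 × 22^4 × 22^32 ≡ 22 (mod 247)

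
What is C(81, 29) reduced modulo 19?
0

Using Lucas' theorem:
Write n=81 and k=29 in base 19:
n in base 19: [4, 5]
k in base 19: [1, 10]
C(81,29) mod 19 = ∏ C(n_i, k_i) mod 19
Digit binomials (mod 19): C(4,1) = 4; C(5,10) = 0 (k_i > n_i)
Product: 4 × 0 = 0 ≡ 0 (mod 19)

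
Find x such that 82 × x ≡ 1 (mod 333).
199

gcd(82, 333) = 1, so the inverse exists.
Extended Euclidean algorithm on (333, 82):
333 = 4 × 82 + 5  ⟹  5 = (1)·333 + (-4)·82
82 = 16 × 5 + 2  ⟹  2 = (-16)·333 + (65)·82
5 = 2 × 2 + 1  ⟹  1 = (33)·333 + (-134)·82
So (-134)·82 ≡ 1 (mod 333), i.e. 82^(-1) ≡ -134 ≡ 199 (mod 333).
Check: 82 × 199 = 16318 ≡ 1 (mod 333)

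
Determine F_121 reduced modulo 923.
489

Matrix identity: Q^n = [[F_(n+1), F_n], [F_n, F_(n-1)]] with Q = [[1,1],[1,0]].
n = 121 = 1111001₂. Square-and-multiply, entries mod 923:
Q^1 = [[1,1],[1,0]]
Q^3 = (Q^1)²·Q = [[3,2],[2,1]]
Q^7 = (Q^3)²·Q = [[21,13],[13,8]]
Q^15 = (Q^7)²·Q = [[64,610],[610,377]]
Q^30 = (Q^15)² = [[535,417],[417,118]]
Q^60 = (Q^30)² = [[460,16],[16,444]]
Q^121 = (Q^60)²·Q = [[185,489],[489,619]]
F_121 mod 923 = Q^121[0][1] = 489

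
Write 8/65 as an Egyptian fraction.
1/9 + 1/84 + 1/16380

Greedy algorithm:
8/65: ceiling(65/8) = 9, use 1/9
7/585: ceiling(585/7) = 84, use 1/84
1/16380: ceiling(16380/1) = 16380, use 1/16380
Result: 8/65 = 1/9 + 1/84 + 1/16380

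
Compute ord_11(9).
5

11 is prime, so ord(9) divides φ(11) = 10.
Divisors of 10: 1, 2, 5, 10.
Repeated squaring: 9^1 ≡ 9, 9^2 ≡ 4, 9^4 ≡ 5, 9^8 ≡ 3 (mod 11).
Test 9^d mod 11 for each divisor d in increasing order:
9^1 ≡ 9
9^2 ≡ 4
9^5 = 9^4·9^1 ≡ 1  ← first divisor giving 1
The order is 5.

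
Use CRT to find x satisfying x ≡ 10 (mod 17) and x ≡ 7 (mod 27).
61

Using Chinese Remainder Theorem:
M = 17 × 27 = 459
M1 = 27, M2 = 17
y1 = 27^(-1) mod 17 = 12
y2 = 17^(-1) mod 27 = 8
x = (10×27×12 + 7×17×8) mod 459 = 61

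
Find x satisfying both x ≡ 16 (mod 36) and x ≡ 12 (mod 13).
376

Using Chinese Remainder Theorem:
M = 36 × 13 = 468
M1 = 13, M2 = 36
y1 = 13^(-1) mod 36 = 25
y2 = 36^(-1) mod 13 = 4
x = (16×13×25 + 12×36×4) mod 468 = 376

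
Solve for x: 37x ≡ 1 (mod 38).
37

gcd(37, 38) = 1, so the inverse exists.
Extended Euclidean algorithm on (38, 37):
38 = 1 × 37 + 1  ⟹  1 = (1)·38 + (-1)·37
So (-1)·37 ≡ 1 (mod 38), i.e. 37^(-1) ≡ -1 ≡ 37 (mod 38).
Check: 37 × 37 = 1369 ≡ 1 (mod 38)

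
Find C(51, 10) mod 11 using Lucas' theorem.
0

Using Lucas' theorem:
Write n=51 and k=10 in base 11:
n in base 11: [4, 7]
k in base 11: [0, 10]
C(51,10) mod 11 = ∏ C(n_i, k_i) mod 11
Digit binomials (mod 11): C(4,0) = 1; C(7,10) = 0 (k_i > n_i)
Product: 1 × 0 = 0 ≡ 0 (mod 11)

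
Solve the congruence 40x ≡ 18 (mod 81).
x ≡ 45 (mod 81)

gcd(40, 81) = 1, which divides 18, so solutions exist.
Find 40^(-1) mod 81 by the extended Euclidean algorithm:
81 = 2 × 40 + 1  ⟹  1 = (1)·81 + (-2)·40
So (-2)·40 ≡ 1 (mod 81), i.e. 40^(-1) ≡ -2 ≡ 79 (mod 81).
x ≡ 79 × 18 = 1422 ≡ 45 (mod 81).
Check: 40 × 45 = 1800 ≡ 18 (mod 81).
Unique solution: x ≡ 45 (mod 81)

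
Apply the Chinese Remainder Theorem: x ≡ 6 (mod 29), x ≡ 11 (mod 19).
296

Using Chinese Remainder Theorem:
M = 29 × 19 = 551
M1 = 19, M2 = 29
y1 = 19^(-1) mod 29 = 26
y2 = 29^(-1) mod 19 = 2
x = (6×19×26 + 11×29×2) mod 551 = 296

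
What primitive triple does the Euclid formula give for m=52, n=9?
(2623, 936, 2785)

Euclid's formula: a = m² - n², b = 2mn, c = m² + n²
m = 52, n = 9
a = 52² - 9² = 2704 - 81 = 2623
b = 2 × 52 × 9 = 936
c = 52² + 9² = 2704 + 81 = 2785
Verification: 2623² + 936² = 6880129 + 876096 = 7756225 = 2785² ✓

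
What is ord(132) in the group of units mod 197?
49

197 is prime, so ord(132) divides φ(197) = 196.
Divisors of 196: 1, 2, 4, 7, 14, 28, 49, 98, 196.
Repeated squaring: 132^1 ≡ 132, 132^2 ≡ 88, 132^4 ≡ 61, 132^8 ≡ 175, 132^16 ≡ 90, 132^32 ≡ 23, 132^64 ≡ 135, 132^128 ≡ 101 (mod 197).
Test 132^d mod 197 for each divisor d in increasing order:
132^1 ≡ 132
132^2 ≡ 88
132^4 ≡ 61
132^7 = 132^4·132^2·132^1 ≡ 164
132^14 = 132^8·132^4·132^2 ≡ 104
132^28 = 132^16·132^8·132^4 ≡ 178
132^49 = 132^32·132^16·132^1 ≡ 1  ← first divisor giving 1
The order is 49.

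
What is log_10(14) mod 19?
11

Baby-step giant-step with step n = ⌈√19⌉ = 5.
Baby steps 10^j mod 19 (j:value) for j=0..4: 0:1, 1:10, 2:5, 3:12, 4:6.
Giant-step multiplier: 10^(-5) ≡ 10^(18-5) = 10^13 ≡ 13 (mod 19).
Giant steps γ_i = 14·13^i mod 19: γ_0=14, γ_1=11, γ_2=10 (in table at j=1).
x = i·n + j = 2·5 + 1 = 11.
Check: 10^11 ≡ 14 (mod 19).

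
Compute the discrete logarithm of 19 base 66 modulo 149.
44

Baby-step giant-step with step n = ⌈√149⌉ = 13.
Baby steps 66^j mod 149 (j:value) for j=0..12: 0:1, 1:66, 2:35, 3:75, 4:33, 5:92, 6:112, 7:91, 8:46, 9:56, 10:120, 11:23, 12:28.
Giant-step multiplier: 66^(-13) ≡ 66^(148-13) = 66^135 ≡ 77 (mod 149).
Giant steps γ_i = 19·77^i mod 149: γ_0=19, γ_1=122, γ_2=7, γ_3=92 (in table at j=5).
x = i·n + j = 3·13 + 5 = 44.
Check: 66^44 ≡ 19 (mod 149).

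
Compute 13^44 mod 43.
40

Repeated squaring. Binary of 44 = 101100.
13^1 ≡ 13 (mod 43); 13^2 ≡ 40 (mod 43); 13^4 ≡ 9 (mod 43); 13^8 ≡ 38 (mod 43); 13^16 ≡ 25 (mod 43); 13^32 ≡ 23 (mod 43)
13^44 = 13^4 × 13^8 × 13^32 ≡ 40 (mod 43)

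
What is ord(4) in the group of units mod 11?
5

11 is prime, so ord(4) divides φ(11) = 10.
Divisors of 10: 1, 2, 5, 10.
Repeated squaring: 4^1 ≡ 4, 4^2 ≡ 5, 4^4 ≡ 3, 4^8 ≡ 9 (mod 11).
Test 4^d mod 11 for each divisor d in increasing order:
4^1 ≡ 4
4^2 ≡ 5
4^5 = 4^4·4^1 ≡ 1  ← first divisor giving 1
The order is 5.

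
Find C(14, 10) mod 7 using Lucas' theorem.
0

Using Lucas' theorem:
Write n=14 and k=10 in base 7:
n in base 7: [2, 0]
k in base 7: [1, 3]
C(14,10) mod 7 = ∏ C(n_i, k_i) mod 7
Digit binomials (mod 7): C(2,1) = 2; C(0,3) = 0 (k_i > n_i)
Product: 2 × 0 = 0 ≡ 0 (mod 7)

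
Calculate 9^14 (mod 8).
1

Repeated squaring. Binary of 14 = 1110.
9^1 ≡ 1 (mod 8); 9^2 ≡ 1 (mod 8); 9^4 ≡ 1 (mod 8); 9^8 ≡ 1 (mod 8)
9^14 = 9^2 × 9^4 × 9^8 ≡ 1 (mod 8)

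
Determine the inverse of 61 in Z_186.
61

gcd(61, 186) = 1, so the inverse exists.
Extended Euclidean algorithm on (186, 61):
186 = 3 × 61 + 3  ⟹  3 = (1)·186 + (-3)·61
61 = 20 × 3 + 1  ⟹  1 = (-20)·186 + (61)·61
So (61)·61 ≡ 1 (mod 186), i.e. 61^(-1) ≡ 61 (mod 186).
Check: 61 × 61 = 3721 ≡ 1 (mod 186)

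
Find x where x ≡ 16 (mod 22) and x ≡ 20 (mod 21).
104

Using Chinese Remainder Theorem:
M = 22 × 21 = 462
M1 = 21, M2 = 22
y1 = 21^(-1) mod 22 = 21
y2 = 22^(-1) mod 21 = 1
x = (16×21×21 + 20×22×1) mod 462 = 104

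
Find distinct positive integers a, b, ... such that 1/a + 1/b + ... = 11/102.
1/10 + 1/128 + 1/32640

Greedy algorithm:
11/102: ceiling(102/11) = 10, use 1/10
2/255: ceiling(255/2) = 128, use 1/128
1/32640: ceiling(32640/1) = 32640, use 1/32640
Result: 11/102 = 1/10 + 1/128 + 1/32640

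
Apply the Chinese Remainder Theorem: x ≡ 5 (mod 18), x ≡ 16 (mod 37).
275

Using Chinese Remainder Theorem:
M = 18 × 37 = 666
M1 = 37, M2 = 18
y1 = 37^(-1) mod 18 = 1
y2 = 18^(-1) mod 37 = 35
x = (5×37×1 + 16×18×35) mod 666 = 275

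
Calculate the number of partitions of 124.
2841940500

p(n) counts ways to write n as a sum of positive integers (order ignored).
Euler's pentagonal recurrence: p(k) = p(k-1) + p(k-2) - p(k-5) - p(k-7) + p(k-12) + p(k-15) - ... (offsets j(3j∓1)/2, signs ++--, p(0)=1, p(<0)=0).
DP table for k = 0..123: p(0)=1, p(1)=1, p(2)=2, p(3)=3, p(4)=5, p(5)=7, p(6)=11, p(7)=15, p(8)=22, p(9)=30, p(10)=42, p(11)=56, p(12)=77, p(13)=101, p(14)=135, p(15)=176, p(16)=231, p(17)=297, p(18)=385, p(19)=490, p(20)=627, p(21)=792, p(22)=1002, p(23)=1255, p(24)=1575, p(25)=1958, p(26)=2436, p(27)=3010, p(28)=3718, p(29)=4565, p(30)=5604, p(31)=6842, p(32)=8349, p(33)=10143, p(34)=12310, p(35)=14883, p(36)=17977, p(37)=21637, p(38)=26015, p(39)=31185, p(40)=37338, p(41)=44583, p(42)=53174, p(43)=63261, p(44)=75175, p(45)=89134, p(46)=105558, p(47)=124754, p(48)=147273, p(49)=173525, p(50)=204226, p(51)=239943, p(52)=281589, p(53)=329931, p(54)=386155, p(55)=451276, p(56)=526823, p(57)=614154, p(58)=715220, p(59)=831820, p(60)=966467, p(61)=1121505, p(62)=1300156, p(63)=1505499, p(64)=1741630, p(65)=2012558, p(66)=2323520, p(67)=2679689, p(68)=3087735, p(69)=3554345, p(70)=4087968, p(71)=4697205, p(72)=5392783, p(73)=6185689, p(74)=7089500, p(75)=8118264, p(76)=9289091, p(77)=10619863, p(78)=12132164, p(79)=13848650, p(80)=15796476, p(81)=18004327, p(82)=20506255, p(83)=23338469, p(84)=26543660, p(85)=30167357, p(86)=34262962, p(87)=38887673, p(88)=44108109, p(89)=49995925, p(90)=56634173, p(91)=64112359, p(92)=72533807, p(93)=82010177, p(94)=92669720, p(95)=104651419, p(96)=118114304, p(97)=133230930, p(98)=150198136, p(99)=169229875, p(100)=190569292, p(101)=214481126, p(102)=241265379, p(103)=271248950, p(104)=304801365, p(105)=342325709, p(106)=384276336, p(107)=431149389, p(108)=483502844, p(109)=541946240, p(110)=607163746, p(111)=679903203, p(112)=761002156, p(113)=851376628, p(114)=952050665, p(115)=1064144451, p(116)=1188908248, p(117)=1327710076, p(118)=1482074143, p(119)=1653668665, p(120)=1844349560, p(121)=2056148051, p(122)=2291320912, p(123)=2552338241.
Final step: p(124) = p(123) + p(122) - p(119) - p(117) + p(112) + p(109) - p(102) - p(98) + p(89) + p(84) - p(73) - p(67) + p(54) + p(47) - p(32) - p(24) + p(7)
= 2552338241 + 2291320912 - 1653668665 - 1327710076 + 761002156 + 541946240 - 241265379 - 150198136 + 49995925 + 26543660 - 6185689 - 2679689 + 386155 + 124754 - 8349 - 1575 + 15
= 2841940500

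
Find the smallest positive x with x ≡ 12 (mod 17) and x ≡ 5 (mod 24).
29

Using Chinese Remainder Theorem:
M = 17 × 24 = 408
M1 = 24, M2 = 17
y1 = 24^(-1) mod 17 = 5
y2 = 17^(-1) mod 24 = 17
x = (12×24×5 + 5×17×17) mod 408 = 29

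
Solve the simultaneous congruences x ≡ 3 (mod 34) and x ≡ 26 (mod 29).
751

Using Chinese Remainder Theorem:
M = 34 × 29 = 986
M1 = 29, M2 = 34
y1 = 29^(-1) mod 34 = 27
y2 = 34^(-1) mod 29 = 6
x = (3×29×27 + 26×34×6) mod 986 = 751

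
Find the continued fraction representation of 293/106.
[2; 1, 3, 4, 6]

Euclidean algorithm steps:
293 = 2 × 106 + 81
106 = 1 × 81 + 25
81 = 3 × 25 + 6
25 = 4 × 6 + 1
6 = 6 × 1 + 0
Continued fraction: [2; 1, 3, 4, 6]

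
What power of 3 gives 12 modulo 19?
15

Baby-step giant-step with step n = ⌈√19⌉ = 5.
Baby steps 3^j mod 19 (j:value) for j=0..4: 0:1, 1:3, 2:9, 3:8, 4:5.
Giant-step multiplier: 3^(-5) ≡ 3^(18-5) = 3^13 ≡ 14 (mod 19).
Giant steps γ_i = 12·14^i mod 19: γ_0=12, γ_1=16, γ_2=15, γ_3=1 (in table at j=0).
x = i·n + j = 3·5 + 0 = 15.
Check: 3^15 ≡ 12 (mod 19).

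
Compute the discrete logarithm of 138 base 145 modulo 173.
20

Baby-step giant-step with step n = ⌈√173⌉ = 14.
Baby steps 145^j mod 173 (j:value) for j=0..13: 0:1, 1:145, 2:92, 3:19, 4:160, 5:18, 6:15, 7:99, 8:169, 9:112, 10:151, 11:97, 12:52, 13:101.
Giant-step multiplier: 145^(-14) ≡ 145^(172-14) = 145^158 ≡ 49 (mod 173).
Giant steps γ_i = 138·49^i mod 173: γ_0=138, γ_1=15 (in table at j=6).
x = i·n + j = 1·14 + 6 = 20.
Check: 145^20 ≡ 138 (mod 173).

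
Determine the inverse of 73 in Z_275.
162

gcd(73, 275) = 1, so the inverse exists.
Extended Euclidean algorithm on (275, 73):
275 = 3 × 73 + 56  ⟹  56 = (1)·275 + (-3)·73
73 = 1 × 56 + 17  ⟹  17 = (-1)·275 + (4)·73
56 = 3 × 17 + 5  ⟹  5 = (4)·275 + (-15)·73
17 = 3 × 5 + 2  ⟹  2 = (-13)·275 + (49)·73
5 = 2 × 2 + 1  ⟹  1 = (30)·275 + (-113)·73
So (-113)·73 ≡ 1 (mod 275), i.e. 73^(-1) ≡ -113 ≡ 162 (mod 275).
Check: 73 × 162 = 11826 ≡ 1 (mod 275)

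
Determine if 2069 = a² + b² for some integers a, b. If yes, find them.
25² + 38² (a=25, b=38)

Factorization: 2069 = 2069
By Fermat: n is sum of two squares iff every prime p ≡ 3 (mod 4) appears to even power.
All primes ≡ 3 (mod 4) appear to even power.
Search a = 0, 1, 2, … for 2069 - a² a perfect square: first hit at a = 25: 2069 - 625 = 1444 = 38².
2069 = 25² + 38² = 625 + 1444 ✓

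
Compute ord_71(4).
35

71 is prime, so ord(4) divides φ(71) = 70.
Divisors of 70: 1, 2, 5, 7, 10, 14, 35, 70.
Repeated squaring: 4^1 ≡ 4, 4^2 ≡ 16, 4^4 ≡ 43, 4^8 ≡ 3, 4^16 ≡ 9, 4^32 ≡ 10, 4^64 ≡ 29 (mod 71).
Test 4^d mod 71 for each divisor d in increasing order:
4^1 ≡ 4
4^2 ≡ 16
4^5 = 4^4·4^1 ≡ 30
4^7 = 4^4·4^2·4^1 ≡ 54
4^10 = 4^8·4^2 ≡ 48
4^14 = 4^8·4^4·4^2 ≡ 5
4^35 = 4^32·4^2·4^1 ≡ 1  ← first divisor giving 1
The order is 35.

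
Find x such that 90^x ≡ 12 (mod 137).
19

Baby-step giant-step with step n = ⌈√137⌉ = 12.
Baby steps 90^j mod 137 (j:value) for j=0..11: 0:1, 1:90, 2:17, 3:23, 4:15, 5:117, 6:118, 7:71, 8:88, 9:111, 10:126, 11:106.
Giant-step multiplier: 90^(-12) ≡ 90^(136-12) = 90^124 ≡ 63 (mod 137).
Giant steps γ_i = 12·63^i mod 137: γ_0=12, γ_1=71 (in table at j=7).
x = i·n + j = 1·12 + 7 = 19.
Check: 90^19 ≡ 12 (mod 137).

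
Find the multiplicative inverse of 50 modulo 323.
84

gcd(50, 323) = 1, so the inverse exists.
Extended Euclidean algorithm on (323, 50):
323 = 6 × 50 + 23  ⟹  23 = (1)·323 + (-6)·50
50 = 2 × 23 + 4  ⟹  4 = (-2)·323 + (13)·50
23 = 5 × 4 + 3  ⟹  3 = (11)·323 + (-71)·50
4 = 1 × 3 + 1  ⟹  1 = (-13)·323 + (84)·50
So (84)·50 ≡ 1 (mod 323), i.e. 50^(-1) ≡ 84 (mod 323).
Check: 50 × 84 = 4200 ≡ 1 (mod 323)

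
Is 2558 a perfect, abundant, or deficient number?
deficient

Proper divisors of 2558: sum = 1 + 2 + 1279 = 1282
Since 1282 < 2558, 2558 is deficient.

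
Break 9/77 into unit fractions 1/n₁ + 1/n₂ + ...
1/9 + 1/174 + 1/40194

Greedy algorithm:
9/77: ceiling(77/9) = 9, use 1/9
4/693: ceiling(693/4) = 174, use 1/174
1/40194: ceiling(40194/1) = 40194, use 1/40194
Result: 9/77 = 1/9 + 1/174 + 1/40194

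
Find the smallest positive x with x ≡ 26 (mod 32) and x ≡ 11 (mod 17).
538

Using Chinese Remainder Theorem:
M = 32 × 17 = 544
M1 = 17, M2 = 32
y1 = 17^(-1) mod 32 = 17
y2 = 32^(-1) mod 17 = 8
x = (26×17×17 + 11×32×8) mod 544 = 538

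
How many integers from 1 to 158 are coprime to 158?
78

158 = 2 × 79
φ(n) = n × ∏(1 - 1/p) for each prime p dividing n
φ(158) = 158 × (1 - 1/2) × (1 - 1/79) = 78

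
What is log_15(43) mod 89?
19

Baby-step giant-step with step n = ⌈√89⌉ = 10.
Baby steps 15^j mod 89 (j:value) for j=0..9: 0:1, 1:15, 2:47, 3:82, 4:73, 5:27, 6:49, 7:23, 8:78, 9:13.
Giant-step multiplier: 15^(-10) ≡ 15^(88-10) = 15^78 ≡ 21 (mod 89).
Giant steps γ_i = 43·21^i mod 89: γ_0=43, γ_1=13 (in table at j=9).
x = i·n + j = 1·10 + 9 = 19.
Check: 15^19 ≡ 43 (mod 89).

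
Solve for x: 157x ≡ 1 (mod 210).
103

gcd(157, 210) = 1, so the inverse exists.
Extended Euclidean algorithm on (210, 157):
210 = 1 × 157 + 53  ⟹  53 = (1)·210 + (-1)·157
157 = 2 × 53 + 51  ⟹  51 = (-2)·210 + (3)·157
53 = 1 × 51 + 2  ⟹  2 = (3)·210 + (-4)·157
51 = 25 × 2 + 1  ⟹  1 = (-77)·210 + (103)·157
So (103)·157 ≡ 1 (mod 210), i.e. 157^(-1) ≡ 103 (mod 210).
Check: 157 × 103 = 16171 ≡ 1 (mod 210)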